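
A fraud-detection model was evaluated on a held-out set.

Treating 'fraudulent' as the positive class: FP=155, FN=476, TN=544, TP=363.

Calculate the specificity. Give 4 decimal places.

Specificity = TN/(TN+FP) = 544/(544+155) = 0.7783

0.7783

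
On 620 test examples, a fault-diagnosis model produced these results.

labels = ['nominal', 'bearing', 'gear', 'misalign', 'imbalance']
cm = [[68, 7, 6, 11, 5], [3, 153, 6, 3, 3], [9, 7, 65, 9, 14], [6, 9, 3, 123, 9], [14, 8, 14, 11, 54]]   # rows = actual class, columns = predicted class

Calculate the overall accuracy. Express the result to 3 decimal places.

Accuracy = trace / total = (68+153+65+123+54=463) / 620 = 463/620 = 0.747

0.747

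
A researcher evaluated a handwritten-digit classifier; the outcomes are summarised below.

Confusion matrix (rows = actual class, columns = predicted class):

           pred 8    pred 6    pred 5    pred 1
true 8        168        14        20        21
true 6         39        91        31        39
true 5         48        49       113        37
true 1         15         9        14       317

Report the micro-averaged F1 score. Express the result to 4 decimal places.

Micro-averaging pools counts across classes: ΣTP=689, ΣFP=336, ΣFN=336.
Micro-F1 score = 2·TP/(2·TP+FP+FN) on pooled counts = 0.6722 (equals overall accuracy in single-label multiclass).

0.6722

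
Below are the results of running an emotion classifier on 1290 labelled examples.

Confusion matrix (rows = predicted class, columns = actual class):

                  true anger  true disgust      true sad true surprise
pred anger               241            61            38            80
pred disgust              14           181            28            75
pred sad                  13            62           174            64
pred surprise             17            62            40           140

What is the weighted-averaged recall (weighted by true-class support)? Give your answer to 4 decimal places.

0.5705

Per-class recall (TP/(TP+FN)):
  anger: TP=241, FN=14+13+17=44 → 241/285 = 0.84561
  disgust: TP=181, FN=61+62+62=185 → 181/366 = 0.49454
  sad: TP=174, FN=38+28+40=106 → 174/280 = 0.62143
  surprise: TP=140, FN=80+75+64=219 → 140/359 = 0.38997
Weighted-recall = Σ (supportᵢ/N)·recallᵢ with N=1290: (285/1290)·0.84561 + (366/1290)·0.49454 + (280/1290)·0.62143 + (359/1290)·0.38997 = 0.5705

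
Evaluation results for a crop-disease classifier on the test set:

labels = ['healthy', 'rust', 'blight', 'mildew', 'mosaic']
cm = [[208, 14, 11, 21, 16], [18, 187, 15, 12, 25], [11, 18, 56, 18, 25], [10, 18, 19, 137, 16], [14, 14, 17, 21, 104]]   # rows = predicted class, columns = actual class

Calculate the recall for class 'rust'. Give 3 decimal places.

One-vs-rest for 'rust': TP = diagonal; FP = other classes predicted 'rust'; FN = 'rust' predicted as other.
recall = TP/(TP+FN).
rust: TP=187, FN=14+18+18+14=64 → 187/251 = 0.7450

0.745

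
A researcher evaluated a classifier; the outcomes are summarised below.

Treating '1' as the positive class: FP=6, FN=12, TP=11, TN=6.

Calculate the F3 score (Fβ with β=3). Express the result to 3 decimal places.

0.491

Fβ = (1+β²)·TP / ((1+β²)·TP + β²·FN + FP), with β²=9
= 10·11 / (10·11 + 9·12 + 6) = 0.491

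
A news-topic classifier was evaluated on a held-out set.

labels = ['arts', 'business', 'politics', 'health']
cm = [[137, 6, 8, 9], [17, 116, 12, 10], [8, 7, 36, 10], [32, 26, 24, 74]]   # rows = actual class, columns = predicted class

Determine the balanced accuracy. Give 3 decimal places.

Balanced accuracy = mean of per-class recall.
  arts: recall = 137/160 = 0.8563
  business: recall = 116/155 = 0.7484
  politics: recall = 36/61 = 0.5902
  health: recall = 74/156 = 0.4744
Mean = (0.8563 + 0.7484 + 0.5902 + 0.4744) / 4 = 0.667

0.667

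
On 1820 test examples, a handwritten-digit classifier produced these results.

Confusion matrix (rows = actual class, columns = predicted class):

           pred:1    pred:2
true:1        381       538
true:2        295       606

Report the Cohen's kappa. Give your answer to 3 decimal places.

Observed agreement pₒ = trace/N = 987/1820 = 0.5423
Expected agreement pₑ = Σ (rowᵢ·colᵢ)/N² = (919·676 + 901·1144)/1820² = 0.4987
κ = (pₒ − pₑ)/(1 − pₑ) = (0.5423 − 0.4987)/(1 − 0.4987) = 0.087

0.087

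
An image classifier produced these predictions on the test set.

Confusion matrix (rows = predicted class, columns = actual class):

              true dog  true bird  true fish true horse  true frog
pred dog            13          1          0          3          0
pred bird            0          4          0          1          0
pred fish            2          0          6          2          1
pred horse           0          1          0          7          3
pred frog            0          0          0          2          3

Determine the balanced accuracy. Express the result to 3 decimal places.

0.686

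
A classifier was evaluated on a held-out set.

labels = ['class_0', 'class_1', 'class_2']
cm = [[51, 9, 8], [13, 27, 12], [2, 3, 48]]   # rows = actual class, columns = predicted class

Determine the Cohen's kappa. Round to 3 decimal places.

0.590

Observed agreement pₒ = trace/N = 126/173 = 0.7283
Expected agreement pₑ = Σ (rowᵢ·colᵢ)/N² = (68·66 + 52·39 + 53·68)/173² = 0.3381
κ = (pₒ − pₑ)/(1 − pₑ) = (0.7283 − 0.3381)/(1 − 0.3381) = 0.590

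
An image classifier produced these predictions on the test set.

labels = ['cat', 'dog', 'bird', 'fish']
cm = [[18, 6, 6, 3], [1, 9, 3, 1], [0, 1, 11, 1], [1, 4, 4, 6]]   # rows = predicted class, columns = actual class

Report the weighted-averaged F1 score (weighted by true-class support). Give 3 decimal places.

Per-class F1 score (2·TP/(2·TP+FP+FN)):
  cat: TP=18, FP=6+6+3=15, FN=1+0+1=2 → 36/53 = 0.6792
  dog: TP=9, FP=1+3+1=5, FN=6+1+4=11 → 18/34 = 0.5294
  bird: TP=11, FP=0+1+1=2, FN=6+3+4=13 → 22/37 = 0.5946
  fish: TP=6, FP=1+4+4=9, FN=3+1+1=5 → 12/26 = 0.4615
Weighted-F1 score = Σ (supportᵢ/N)·F1 scoreᵢ with N=75: (20/75)·0.6792 + (20/75)·0.5294 + (24/75)·0.5946 + (11/75)·0.4615 = 0.580

0.580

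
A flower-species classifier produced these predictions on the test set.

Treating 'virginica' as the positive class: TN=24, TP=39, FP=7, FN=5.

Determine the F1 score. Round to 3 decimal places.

0.867

Precision = TP/(TP+FP) = 39/46 = 0.8478
Recall = TP/(TP+FN) = 39/44 = 0.8864
F1 = 2·TP/(2·TP+FP+FN) = 78/90 = 0.867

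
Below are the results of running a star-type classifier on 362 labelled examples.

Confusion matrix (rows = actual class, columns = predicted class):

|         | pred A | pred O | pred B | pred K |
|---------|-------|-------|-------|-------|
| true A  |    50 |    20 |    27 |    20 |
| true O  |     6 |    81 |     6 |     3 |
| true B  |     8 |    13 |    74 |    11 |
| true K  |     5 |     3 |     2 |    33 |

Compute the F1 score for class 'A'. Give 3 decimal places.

0.538

Take TP from the diagonal, FP from the rest of the 'A' prediction marginal, FN from the rest of the 'A' actual marginal.
F1 score = 2·TP/(2·TP+FP+FN).
A: TP=50, FP=6+8+5=19, FN=20+27+20=67 → 100/186 = 0.5376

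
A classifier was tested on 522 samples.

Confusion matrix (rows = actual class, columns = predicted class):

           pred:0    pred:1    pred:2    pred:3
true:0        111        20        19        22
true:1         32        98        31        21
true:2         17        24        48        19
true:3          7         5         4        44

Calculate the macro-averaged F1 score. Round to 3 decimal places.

Per-class F1 score (2·TP/(2·TP+FP+FN)):
  0: TP=111, FP=32+17+7=56, FN=20+19+22=61 → 222/339 = 0.6549
  1: TP=98, FP=20+24+5=49, FN=32+31+21=84 → 196/329 = 0.5957
  2: TP=48, FP=19+31+4=54, FN=17+24+19=60 → 96/210 = 0.4571
  3: TP=44, FP=22+21+19=62, FN=7+5+4=16 → 88/166 = 0.5301
Macro-F1 score = mean = (0.6549 + 0.5957 + 0.4571 + 0.5301) / 4 = 0.559

0.559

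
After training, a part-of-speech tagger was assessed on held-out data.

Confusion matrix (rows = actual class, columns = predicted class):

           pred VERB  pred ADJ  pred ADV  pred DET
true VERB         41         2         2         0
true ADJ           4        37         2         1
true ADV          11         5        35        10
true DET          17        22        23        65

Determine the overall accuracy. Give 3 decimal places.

0.643

Accuracy = trace / total = (41+37+35+65=178) / 277 = 178/277 = 0.643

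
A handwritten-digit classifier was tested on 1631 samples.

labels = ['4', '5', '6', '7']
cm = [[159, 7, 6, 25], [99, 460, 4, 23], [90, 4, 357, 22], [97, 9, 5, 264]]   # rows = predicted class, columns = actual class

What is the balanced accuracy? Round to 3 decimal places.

Balanced accuracy = mean of per-class recall.
  4: recall = 159/445 = 0.3573
  5: recall = 460/480 = 0.9583
  6: recall = 357/372 = 0.9597
  7: recall = 264/334 = 0.7904
Mean = (0.3573 + 0.9583 + 0.9597 + 0.7904) / 4 = 0.766

0.766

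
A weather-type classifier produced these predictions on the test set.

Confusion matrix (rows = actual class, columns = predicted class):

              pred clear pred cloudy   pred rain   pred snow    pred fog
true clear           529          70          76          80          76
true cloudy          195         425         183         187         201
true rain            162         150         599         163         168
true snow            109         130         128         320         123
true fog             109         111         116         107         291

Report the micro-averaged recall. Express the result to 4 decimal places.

Micro-averaging pools counts across classes: ΣTP=2164, ΣFP=2644, ΣFN=2644.
Micro-recall = TP/(TP+FN) on pooled counts = 0.4501 (equals overall accuracy in single-label multiclass).

0.4501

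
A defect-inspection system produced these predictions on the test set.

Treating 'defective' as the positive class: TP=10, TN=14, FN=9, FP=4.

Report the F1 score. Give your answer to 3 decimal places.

Precision = TP/(TP+FP) = 10/14 = 0.7143
Recall = TP/(TP+FN) = 10/19 = 0.5263
F1 = 2·TP/(2·TP+FP+FN) = 20/33 = 0.606

0.606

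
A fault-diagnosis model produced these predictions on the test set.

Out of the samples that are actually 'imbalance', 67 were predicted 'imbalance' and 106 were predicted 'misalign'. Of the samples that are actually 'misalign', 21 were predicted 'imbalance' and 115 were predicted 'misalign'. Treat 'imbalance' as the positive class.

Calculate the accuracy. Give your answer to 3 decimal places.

0.589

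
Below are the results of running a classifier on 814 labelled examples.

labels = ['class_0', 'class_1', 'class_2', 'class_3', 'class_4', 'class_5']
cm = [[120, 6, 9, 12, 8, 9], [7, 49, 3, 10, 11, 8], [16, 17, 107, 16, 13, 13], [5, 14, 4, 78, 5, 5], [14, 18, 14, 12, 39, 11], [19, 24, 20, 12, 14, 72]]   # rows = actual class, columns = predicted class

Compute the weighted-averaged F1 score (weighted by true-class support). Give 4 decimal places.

0.5695

Per-class F1 score (2·TP/(2·TP+FP+FN)):
  class_0: TP=120, FP=7+16+5+14+19=61, FN=6+9+12+8+9=44 → 240/345 = 0.69565
  class_1: TP=49, FP=6+17+14+18+24=79, FN=7+3+10+11+8=39 → 98/216 = 0.45370
  class_2: TP=107, FP=9+3+4+14+20=50, FN=16+17+16+13+13=75 → 214/339 = 0.63127
  class_3: TP=78, FP=12+10+16+12+12=62, FN=5+14+4+5+5=33 → 156/251 = 0.62151
  class_4: TP=39, FP=8+11+13+5+14=51, FN=14+18+14+12+11=69 → 78/198 = 0.39394
  class_5: TP=72, FP=9+8+13+5+11=46, FN=19+24+20+12+14=89 → 144/279 = 0.51613
Weighted-F1 score = Σ (supportᵢ/N)·F1 scoreᵢ with N=814: (164/814)·0.69565 + (88/814)·0.45370 + (182/814)·0.63127 + (111/814)·0.62151 + (108/814)·0.39394 + (161/814)·0.51613 = 0.5695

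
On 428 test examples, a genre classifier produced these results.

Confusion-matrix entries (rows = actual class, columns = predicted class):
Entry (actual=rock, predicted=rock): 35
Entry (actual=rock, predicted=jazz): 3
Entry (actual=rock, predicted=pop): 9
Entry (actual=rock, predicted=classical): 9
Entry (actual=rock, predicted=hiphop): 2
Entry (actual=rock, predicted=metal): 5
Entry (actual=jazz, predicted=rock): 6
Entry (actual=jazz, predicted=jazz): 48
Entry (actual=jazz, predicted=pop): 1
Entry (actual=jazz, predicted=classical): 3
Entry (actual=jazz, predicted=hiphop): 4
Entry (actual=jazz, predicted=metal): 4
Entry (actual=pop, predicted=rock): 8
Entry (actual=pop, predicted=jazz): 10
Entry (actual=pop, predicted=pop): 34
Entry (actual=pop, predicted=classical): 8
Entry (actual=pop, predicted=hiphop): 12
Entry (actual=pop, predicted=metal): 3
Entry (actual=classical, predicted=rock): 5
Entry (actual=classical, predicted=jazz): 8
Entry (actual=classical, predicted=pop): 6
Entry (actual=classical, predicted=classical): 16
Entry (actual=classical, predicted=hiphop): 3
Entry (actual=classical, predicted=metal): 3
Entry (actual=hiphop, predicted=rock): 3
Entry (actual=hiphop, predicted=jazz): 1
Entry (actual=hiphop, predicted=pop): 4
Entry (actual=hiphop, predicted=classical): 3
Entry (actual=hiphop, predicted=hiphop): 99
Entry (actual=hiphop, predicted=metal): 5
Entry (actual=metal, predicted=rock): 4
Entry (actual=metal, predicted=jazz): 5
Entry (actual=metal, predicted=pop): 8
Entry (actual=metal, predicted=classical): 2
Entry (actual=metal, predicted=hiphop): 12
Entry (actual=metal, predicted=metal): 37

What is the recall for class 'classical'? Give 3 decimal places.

0.390

One-vs-rest for 'classical': TP = diagonal; FP = other classes predicted 'classical'; FN = 'classical' predicted as other.
recall = TP/(TP+FN).
classical: TP=16, FN=5+8+6+3+3=25 → 16/41 = 0.3902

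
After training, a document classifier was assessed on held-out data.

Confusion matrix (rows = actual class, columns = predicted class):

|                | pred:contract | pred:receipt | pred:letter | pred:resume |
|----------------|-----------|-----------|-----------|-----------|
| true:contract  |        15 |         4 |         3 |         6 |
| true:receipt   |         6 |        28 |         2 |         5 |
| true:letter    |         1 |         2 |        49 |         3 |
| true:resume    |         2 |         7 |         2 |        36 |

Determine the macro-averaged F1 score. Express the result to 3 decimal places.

Per-class F1 score (2·TP/(2·TP+FP+FN)):
  contract: TP=15, FP=6+1+2=9, FN=4+3+6=13 → 30/52 = 0.5769
  receipt: TP=28, FP=4+2+7=13, FN=6+2+5=13 → 56/82 = 0.6829
  letter: TP=49, FP=3+2+2=7, FN=1+2+3=6 → 98/111 = 0.8829
  resume: TP=36, FP=6+5+3=14, FN=2+7+2=11 → 72/97 = 0.7423
Macro-F1 score = mean = (0.5769 + 0.6829 + 0.8829 + 0.7423) / 4 = 0.721

0.721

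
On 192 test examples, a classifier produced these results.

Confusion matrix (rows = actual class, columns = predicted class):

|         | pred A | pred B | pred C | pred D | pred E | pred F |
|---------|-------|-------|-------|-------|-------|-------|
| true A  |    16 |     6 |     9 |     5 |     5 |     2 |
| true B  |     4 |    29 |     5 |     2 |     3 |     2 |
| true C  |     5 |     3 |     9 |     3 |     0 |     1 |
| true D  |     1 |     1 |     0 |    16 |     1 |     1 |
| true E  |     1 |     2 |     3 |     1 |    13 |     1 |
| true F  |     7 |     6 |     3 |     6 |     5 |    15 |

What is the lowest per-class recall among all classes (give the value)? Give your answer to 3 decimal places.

Per-class recall (TP/(TP+FN)):
  A: TP=16, FN=6+9+5+5+2=27 → 16/43 = 0.3721
  B: TP=29, FN=4+5+2+3+2=16 → 29/45 = 0.6444
  C: TP=9, FN=5+3+3+0+1=12 → 9/21 = 0.4286
  D: TP=16, FN=1+1+0+1+1=4 → 16/20 = 0.8000
  E: TP=13, FN=1+2+3+1+1=8 → 13/21 = 0.6190
  F: TP=15, FN=7+6+3+6+5=27 → 15/42 = 0.3571
Lowest is class 'F' with recall = 0.357.

0.357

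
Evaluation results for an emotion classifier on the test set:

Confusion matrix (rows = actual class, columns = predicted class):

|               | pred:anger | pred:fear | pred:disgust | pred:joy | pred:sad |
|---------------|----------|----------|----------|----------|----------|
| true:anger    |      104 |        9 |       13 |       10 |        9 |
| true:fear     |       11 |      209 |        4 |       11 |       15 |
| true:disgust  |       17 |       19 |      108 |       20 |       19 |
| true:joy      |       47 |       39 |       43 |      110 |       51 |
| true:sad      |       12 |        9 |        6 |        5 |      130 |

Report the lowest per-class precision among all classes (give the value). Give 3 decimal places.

Per-class precision (TP/(TP+FP)):
  anger: TP=104, FP=11+17+47+12=87 → 104/191 = 0.5445
  fear: TP=209, FP=9+19+39+9=76 → 209/285 = 0.7333
  disgust: TP=108, FP=13+4+43+6=66 → 108/174 = 0.6207
  joy: TP=110, FP=10+11+20+5=46 → 110/156 = 0.7051
  sad: TP=130, FP=9+15+19+51=94 → 130/224 = 0.5804
Lowest is class 'anger' with precision = 0.545.

0.545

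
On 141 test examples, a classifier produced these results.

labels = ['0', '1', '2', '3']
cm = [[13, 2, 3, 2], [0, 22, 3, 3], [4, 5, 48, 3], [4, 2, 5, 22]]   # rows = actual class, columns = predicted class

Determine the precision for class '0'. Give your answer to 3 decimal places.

0.619

Take TP from the diagonal, FP from the rest of the '0' prediction marginal, FN from the rest of the '0' actual marginal.
precision = TP/(TP+FP).
0: TP=13, FP=0+4+4=8 → 13/21 = 0.6190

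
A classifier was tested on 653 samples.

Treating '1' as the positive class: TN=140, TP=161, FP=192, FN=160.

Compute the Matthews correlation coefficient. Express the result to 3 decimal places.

-0.077

MCC = (TP·TN − FP·FN) / √((TP+FP)(TP+FN)(TN+FP)(TN+FN))
Numerator = 161·140 − 192·160 = -8180
Denominator = √(353·321·332·300) = √11285974800 = 106235.4687
MCC = -8180 / 106235.4687 = -0.077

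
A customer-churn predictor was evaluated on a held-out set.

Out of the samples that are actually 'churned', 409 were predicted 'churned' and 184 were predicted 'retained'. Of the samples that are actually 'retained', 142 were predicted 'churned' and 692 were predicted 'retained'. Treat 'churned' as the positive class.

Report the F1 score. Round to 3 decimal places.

Precision = TP/(TP+FP) = 409/551 = 0.7423
Recall = TP/(TP+FN) = 409/593 = 0.6897
F1 = 2·TP/(2·TP+FP+FN) = 818/1144 = 0.715

0.715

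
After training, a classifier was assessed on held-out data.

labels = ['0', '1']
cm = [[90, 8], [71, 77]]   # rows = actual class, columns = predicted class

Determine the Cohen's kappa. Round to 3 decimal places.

0.396

Observed agreement pₒ = trace/N = 167/246 = 0.6789
Expected agreement pₑ = Σ (rowᵢ·colᵢ)/N² = (98·161 + 148·85)/246² = 0.4686
κ = (pₒ − pₑ)/(1 − pₑ) = (0.6789 − 0.4686)/(1 − 0.4686) = 0.396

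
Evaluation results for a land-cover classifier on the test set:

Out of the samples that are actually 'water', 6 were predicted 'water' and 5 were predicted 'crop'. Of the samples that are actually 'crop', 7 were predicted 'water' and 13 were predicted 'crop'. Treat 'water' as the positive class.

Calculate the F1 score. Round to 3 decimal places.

0.500

Precision = TP/(TP+FP) = 6/13 = 0.4615
Recall = TP/(TP+FN) = 6/11 = 0.5455
F1 = 2·TP/(2·TP+FP+FN) = 12/24 = 0.500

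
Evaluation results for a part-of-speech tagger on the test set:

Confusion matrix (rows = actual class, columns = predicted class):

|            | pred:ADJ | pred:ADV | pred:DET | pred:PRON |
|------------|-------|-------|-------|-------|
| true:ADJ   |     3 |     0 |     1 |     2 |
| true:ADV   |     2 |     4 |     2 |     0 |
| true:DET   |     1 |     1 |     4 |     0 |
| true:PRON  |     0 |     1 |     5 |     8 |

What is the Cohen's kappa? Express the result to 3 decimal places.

0.407

Observed agreement pₒ = trace/N = 19/34 = 0.5588
Expected agreement pₑ = Σ (rowᵢ·colᵢ)/N² = (6·6 + 8·6 + 6·12 + 14·10)/34² = 0.2561
κ = (pₒ − pₑ)/(1 − pₑ) = (0.5588 − 0.2561)/(1 − 0.2561) = 0.407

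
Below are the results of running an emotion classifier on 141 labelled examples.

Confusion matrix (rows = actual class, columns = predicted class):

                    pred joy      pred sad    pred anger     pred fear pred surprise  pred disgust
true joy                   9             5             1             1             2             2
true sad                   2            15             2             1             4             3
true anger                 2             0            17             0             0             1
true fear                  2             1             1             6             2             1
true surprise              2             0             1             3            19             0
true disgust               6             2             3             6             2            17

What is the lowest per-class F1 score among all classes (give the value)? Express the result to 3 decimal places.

Per-class F1 score (2·TP/(2·TP+FP+FN)):
  joy: TP=9, FP=2+2+2+2+6=14, FN=5+1+1+2+2=11 → 18/43 = 0.4186
  sad: TP=15, FP=5+0+1+0+2=8, FN=2+2+1+4+3=12 → 30/50 = 0.6000
  anger: TP=17, FP=1+2+1+1+3=8, FN=2+0+0+0+1=3 → 34/45 = 0.7556
  fear: TP=6, FP=1+1+0+3+6=11, FN=2+1+1+2+1=7 → 12/30 = 0.4000
  surprise: TP=19, FP=2+4+0+2+2=10, FN=2+0+1+3+0=6 → 38/54 = 0.7037
  disgust: TP=17, FP=2+3+1+1+0=7, FN=6+2+3+6+2=19 → 34/60 = 0.5667
Lowest is class 'fear' with F1 score = 0.400.

0.400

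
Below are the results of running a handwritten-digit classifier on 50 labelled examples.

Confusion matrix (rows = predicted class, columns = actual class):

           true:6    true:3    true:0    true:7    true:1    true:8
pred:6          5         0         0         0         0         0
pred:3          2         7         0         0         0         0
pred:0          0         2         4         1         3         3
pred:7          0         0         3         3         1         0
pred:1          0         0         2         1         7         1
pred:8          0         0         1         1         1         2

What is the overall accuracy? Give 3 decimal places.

0.560

Accuracy = trace / total = (5+7+4+3+7+2=28) / 50 = 28/50 = 0.560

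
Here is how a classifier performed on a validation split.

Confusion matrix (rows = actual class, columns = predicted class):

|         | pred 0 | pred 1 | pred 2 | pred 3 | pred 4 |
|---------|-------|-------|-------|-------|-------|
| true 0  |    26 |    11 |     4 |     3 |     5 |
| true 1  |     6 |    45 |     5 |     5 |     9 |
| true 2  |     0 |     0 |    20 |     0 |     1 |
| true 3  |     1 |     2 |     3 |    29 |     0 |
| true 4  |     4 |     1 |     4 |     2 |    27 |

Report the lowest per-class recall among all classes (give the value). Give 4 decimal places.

0.5306

Per-class recall (TP/(TP+FN)):
  0: TP=26, FN=11+4+3+5=23 → 26/49 = 0.53061
  1: TP=45, FN=6+5+5+9=25 → 45/70 = 0.64286
  2: TP=20, FN=0+0+0+1=1 → 20/21 = 0.95238
  3: TP=29, FN=1+2+3+0=6 → 29/35 = 0.82857
  4: TP=27, FN=4+1+4+2=11 → 27/38 = 0.71053
Lowest is class '0' with recall = 0.5306.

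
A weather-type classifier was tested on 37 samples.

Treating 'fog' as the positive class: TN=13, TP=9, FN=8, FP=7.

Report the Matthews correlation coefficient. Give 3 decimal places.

0.180

MCC = (TP·TN − FP·FN) / √((TP+FP)(TP+FN)(TN+FP)(TN+FN))
Numerator = 9·13 − 7·8 = 61
Denominator = √(16·17·20·21) = √114240 = 337.9941
MCC = 61 / 337.9941 = 0.180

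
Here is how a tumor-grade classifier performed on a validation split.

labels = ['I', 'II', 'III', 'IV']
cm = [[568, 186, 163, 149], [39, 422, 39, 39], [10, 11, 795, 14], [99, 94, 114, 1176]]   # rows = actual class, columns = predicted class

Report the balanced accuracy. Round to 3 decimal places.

Balanced accuracy = mean of per-class recall.
  I: recall = 568/1066 = 0.5328
  II: recall = 422/539 = 0.7829
  III: recall = 795/830 = 0.9578
  IV: recall = 1176/1483 = 0.7930
Mean = (0.5328 + 0.7829 + 0.9578 + 0.7930) / 4 = 0.767

0.767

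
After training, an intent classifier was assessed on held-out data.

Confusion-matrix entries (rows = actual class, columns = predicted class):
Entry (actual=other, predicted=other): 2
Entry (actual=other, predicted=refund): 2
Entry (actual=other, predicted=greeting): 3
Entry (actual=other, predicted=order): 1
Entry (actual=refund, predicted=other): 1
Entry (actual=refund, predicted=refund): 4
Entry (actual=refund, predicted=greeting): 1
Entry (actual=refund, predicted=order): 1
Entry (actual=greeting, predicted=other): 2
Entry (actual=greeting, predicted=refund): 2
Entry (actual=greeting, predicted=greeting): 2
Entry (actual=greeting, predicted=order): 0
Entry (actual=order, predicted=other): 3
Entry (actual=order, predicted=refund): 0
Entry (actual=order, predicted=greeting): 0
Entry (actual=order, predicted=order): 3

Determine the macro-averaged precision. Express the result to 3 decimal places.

Per-class precision (TP/(TP+FP)):
  other: TP=2, FP=1+2+3=6 → 2/8 = 0.2500
  refund: TP=4, FP=2+2+0=4 → 4/8 = 0.5000
  greeting: TP=2, FP=3+1+0=4 → 2/6 = 0.3333
  order: TP=3, FP=1+1+0=2 → 3/5 = 0.6000
Macro-precision = mean = (0.2500 + 0.5000 + 0.3333 + 0.6000) / 4 = 0.421

0.421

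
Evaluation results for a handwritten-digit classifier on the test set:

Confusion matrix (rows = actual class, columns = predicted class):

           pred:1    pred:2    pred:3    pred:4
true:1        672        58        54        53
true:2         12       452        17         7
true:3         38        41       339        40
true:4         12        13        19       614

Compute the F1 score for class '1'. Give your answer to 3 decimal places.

0.856

One-vs-rest for '1': TP = diagonal; FP = other classes predicted '1'; FN = '1' predicted as other.
F1 score = 2·TP/(2·TP+FP+FN).
1: TP=672, FP=12+38+12=62, FN=58+54+53=165 → 1344/1571 = 0.8555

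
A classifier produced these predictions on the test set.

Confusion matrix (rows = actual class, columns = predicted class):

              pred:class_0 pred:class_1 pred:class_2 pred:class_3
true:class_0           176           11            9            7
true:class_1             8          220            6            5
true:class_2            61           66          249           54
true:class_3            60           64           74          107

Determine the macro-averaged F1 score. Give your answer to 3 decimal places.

Per-class F1 score (2·TP/(2·TP+FP+FN)):
  class_0: TP=176, FP=8+61+60=129, FN=11+9+7=27 → 352/508 = 0.6929
  class_1: TP=220, FP=11+66+64=141, FN=8+6+5=19 → 440/600 = 0.7333
  class_2: TP=249, FP=9+6+74=89, FN=61+66+54=181 → 498/768 = 0.6484
  class_3: TP=107, FP=7+5+54=66, FN=60+64+74=198 → 214/478 = 0.4477
Macro-F1 score = mean = (0.6929 + 0.7333 + 0.6484 + 0.4477) / 4 = 0.631

0.631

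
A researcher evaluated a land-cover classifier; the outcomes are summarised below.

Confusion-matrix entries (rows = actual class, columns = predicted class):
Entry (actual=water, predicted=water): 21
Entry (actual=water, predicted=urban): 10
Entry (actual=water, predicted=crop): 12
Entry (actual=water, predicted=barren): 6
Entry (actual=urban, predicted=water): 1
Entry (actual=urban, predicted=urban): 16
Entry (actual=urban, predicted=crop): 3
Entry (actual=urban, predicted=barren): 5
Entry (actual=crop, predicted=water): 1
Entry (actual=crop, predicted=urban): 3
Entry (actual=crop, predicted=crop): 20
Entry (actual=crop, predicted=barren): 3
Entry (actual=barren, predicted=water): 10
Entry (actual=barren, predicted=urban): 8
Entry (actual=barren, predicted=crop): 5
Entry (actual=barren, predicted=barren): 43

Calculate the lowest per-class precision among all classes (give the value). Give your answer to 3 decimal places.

0.432

Per-class precision (TP/(TP+FP)):
  water: TP=21, FP=1+1+10=12 → 21/33 = 0.6364
  urban: TP=16, FP=10+3+8=21 → 16/37 = 0.4324
  crop: TP=20, FP=12+3+5=20 → 20/40 = 0.5000
  barren: TP=43, FP=6+5+3=14 → 43/57 = 0.7544
Lowest is class 'urban' with precision = 0.432.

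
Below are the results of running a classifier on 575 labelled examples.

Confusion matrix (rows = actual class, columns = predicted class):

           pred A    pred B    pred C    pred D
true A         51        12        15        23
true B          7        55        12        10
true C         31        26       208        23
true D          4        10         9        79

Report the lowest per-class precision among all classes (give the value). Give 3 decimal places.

Per-class precision (TP/(TP+FP)):
  A: TP=51, FP=7+31+4=42 → 51/93 = 0.5484
  B: TP=55, FP=12+26+10=48 → 55/103 = 0.5340
  C: TP=208, FP=15+12+9=36 → 208/244 = 0.8525
  D: TP=79, FP=23+10+23=56 → 79/135 = 0.5852
Lowest is class 'B' with precision = 0.534.

0.534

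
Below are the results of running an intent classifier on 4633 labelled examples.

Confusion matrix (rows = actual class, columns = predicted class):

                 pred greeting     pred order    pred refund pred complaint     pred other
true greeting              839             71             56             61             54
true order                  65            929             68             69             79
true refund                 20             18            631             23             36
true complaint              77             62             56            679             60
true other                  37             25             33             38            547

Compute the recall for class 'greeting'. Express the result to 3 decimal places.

0.776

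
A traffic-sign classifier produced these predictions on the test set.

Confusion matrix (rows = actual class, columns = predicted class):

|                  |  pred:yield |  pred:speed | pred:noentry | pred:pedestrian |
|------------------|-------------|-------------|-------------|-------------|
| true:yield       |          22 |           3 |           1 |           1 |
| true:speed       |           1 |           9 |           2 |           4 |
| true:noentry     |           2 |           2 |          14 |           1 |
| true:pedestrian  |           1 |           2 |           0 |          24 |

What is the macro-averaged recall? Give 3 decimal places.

Per-class recall (TP/(TP+FN)):
  yield: TP=22, FN=3+1+1=5 → 22/27 = 0.8148
  speed: TP=9, FN=1+2+4=7 → 9/16 = 0.5625
  noentry: TP=14, FN=2+2+1=5 → 14/19 = 0.7368
  pedestrian: TP=24, FN=1+2+0=3 → 24/27 = 0.8889
Macro-recall = mean = (0.8148 + 0.5625 + 0.7368 + 0.8889) / 4 = 0.751

0.751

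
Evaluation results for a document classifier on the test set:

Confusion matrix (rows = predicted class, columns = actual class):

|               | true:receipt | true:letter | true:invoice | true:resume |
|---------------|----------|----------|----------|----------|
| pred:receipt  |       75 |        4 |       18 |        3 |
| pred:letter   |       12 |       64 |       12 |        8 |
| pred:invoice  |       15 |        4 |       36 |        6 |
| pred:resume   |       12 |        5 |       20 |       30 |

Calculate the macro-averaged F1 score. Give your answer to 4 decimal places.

0.6142

Per-class F1 score (2·TP/(2·TP+FP+FN)):
  receipt: TP=75, FP=4+18+3=25, FN=12+15+12=39 → 150/214 = 0.70093
  letter: TP=64, FP=12+12+8=32, FN=4+4+5=13 → 128/173 = 0.73988
  invoice: TP=36, FP=15+4+6=25, FN=18+12+20=50 → 72/147 = 0.48980
  resume: TP=30, FP=12+5+20=37, FN=3+8+6=17 → 60/114 = 0.52632
Macro-F1 score = mean = (0.70093 + 0.73988 + 0.48980 + 0.52632) / 4 = 0.6142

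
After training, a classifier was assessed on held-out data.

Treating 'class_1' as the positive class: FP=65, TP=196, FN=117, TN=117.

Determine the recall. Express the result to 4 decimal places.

Recall = TP/(TP+FN) = 196/(196+117) = 196/313 = 0.6262

0.6262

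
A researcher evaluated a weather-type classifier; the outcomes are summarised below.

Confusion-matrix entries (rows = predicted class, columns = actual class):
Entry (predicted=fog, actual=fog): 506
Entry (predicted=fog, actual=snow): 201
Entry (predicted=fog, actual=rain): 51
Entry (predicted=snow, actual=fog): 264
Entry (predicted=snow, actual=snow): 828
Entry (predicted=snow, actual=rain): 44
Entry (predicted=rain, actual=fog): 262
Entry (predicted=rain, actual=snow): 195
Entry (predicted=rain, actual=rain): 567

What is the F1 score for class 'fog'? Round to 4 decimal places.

F1 score = 2·TP/(2·TP+FP+FN).
fog: TP=506, FP=201+51=252, FN=264+262=526 → 1012/1790 = 0.56536

0.5654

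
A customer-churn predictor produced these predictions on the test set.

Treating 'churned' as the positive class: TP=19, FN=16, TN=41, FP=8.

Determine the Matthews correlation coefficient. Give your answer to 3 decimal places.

0.401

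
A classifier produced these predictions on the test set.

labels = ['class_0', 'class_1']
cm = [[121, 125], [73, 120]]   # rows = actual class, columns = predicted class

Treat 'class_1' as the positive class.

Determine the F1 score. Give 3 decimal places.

0.548

Precision = TP/(TP+FP) = 120/245 = 0.4898
Recall = TP/(TP+FN) = 120/193 = 0.6218
F1 = 2·TP/(2·TP+FP+FN) = 240/438 = 0.548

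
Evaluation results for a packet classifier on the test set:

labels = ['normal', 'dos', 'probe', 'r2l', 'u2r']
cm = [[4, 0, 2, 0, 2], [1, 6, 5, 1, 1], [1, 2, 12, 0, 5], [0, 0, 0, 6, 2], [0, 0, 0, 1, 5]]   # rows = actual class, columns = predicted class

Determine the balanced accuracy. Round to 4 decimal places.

0.6224

Balanced accuracy = mean of per-class recall.
  normal: recall = 4/8 = 0.50000
  dos: recall = 6/14 = 0.42857
  probe: recall = 12/20 = 0.60000
  r2l: recall = 6/8 = 0.75000
  u2r: recall = 5/6 = 0.83333
Mean = (0.50000 + 0.42857 + 0.60000 + 0.75000 + 0.83333) / 5 = 0.6224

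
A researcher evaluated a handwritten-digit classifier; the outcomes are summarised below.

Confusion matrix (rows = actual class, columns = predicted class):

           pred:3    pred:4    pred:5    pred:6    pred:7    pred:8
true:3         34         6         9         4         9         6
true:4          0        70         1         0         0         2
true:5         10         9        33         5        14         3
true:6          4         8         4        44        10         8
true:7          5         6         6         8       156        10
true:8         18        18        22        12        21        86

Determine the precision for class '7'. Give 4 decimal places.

One-vs-rest for '7': TP = diagonal; FP = other classes predicted '7'; FN = '7' predicted as other.
precision = TP/(TP+FP).
7: TP=156, FP=9+0+14+10+21=54 → 156/210 = 0.74286

0.7429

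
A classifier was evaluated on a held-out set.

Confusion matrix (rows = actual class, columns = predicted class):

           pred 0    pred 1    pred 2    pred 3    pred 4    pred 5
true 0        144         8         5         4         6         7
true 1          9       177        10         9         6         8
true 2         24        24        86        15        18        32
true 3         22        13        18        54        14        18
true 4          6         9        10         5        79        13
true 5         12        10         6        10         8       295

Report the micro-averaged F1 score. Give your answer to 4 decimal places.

Micro-averaging pools counts across classes: ΣTP=835, ΣFP=359, ΣFN=359.
Micro-F1 score = 2·TP/(2·TP+FP+FN) on pooled counts = 0.6993 (equals overall accuracy in single-label multiclass).

0.6993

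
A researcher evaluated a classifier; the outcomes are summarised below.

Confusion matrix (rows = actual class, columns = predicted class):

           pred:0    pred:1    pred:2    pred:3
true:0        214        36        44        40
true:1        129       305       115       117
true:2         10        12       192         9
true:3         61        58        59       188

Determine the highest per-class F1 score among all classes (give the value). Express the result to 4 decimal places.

Per-class F1 score (2·TP/(2·TP+FP+FN)):
  0: TP=214, FP=129+10+61=200, FN=36+44+40=120 → 428/748 = 0.57219
  1: TP=305, FP=36+12+58=106, FN=129+115+117=361 → 610/1077 = 0.56639
  2: TP=192, FP=44+115+59=218, FN=10+12+9=31 → 384/633 = 0.60664
  3: TP=188, FP=40+117+9=166, FN=61+58+59=178 → 376/720 = 0.52222
Highest is class '2' with F1 score = 0.6066.

0.6066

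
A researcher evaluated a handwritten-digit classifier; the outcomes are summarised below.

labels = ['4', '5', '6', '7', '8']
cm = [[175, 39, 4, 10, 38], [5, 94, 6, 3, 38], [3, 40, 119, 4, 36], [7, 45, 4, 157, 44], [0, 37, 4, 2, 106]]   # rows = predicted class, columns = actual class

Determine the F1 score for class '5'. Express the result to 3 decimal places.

0.469

One-vs-rest for '5': TP = diagonal; FP = other classes predicted '5'; FN = '5' predicted as other.
F1 score = 2·TP/(2·TP+FP+FN).
5: TP=94, FP=5+6+3+38=52, FN=39+40+45+37=161 → 188/401 = 0.4688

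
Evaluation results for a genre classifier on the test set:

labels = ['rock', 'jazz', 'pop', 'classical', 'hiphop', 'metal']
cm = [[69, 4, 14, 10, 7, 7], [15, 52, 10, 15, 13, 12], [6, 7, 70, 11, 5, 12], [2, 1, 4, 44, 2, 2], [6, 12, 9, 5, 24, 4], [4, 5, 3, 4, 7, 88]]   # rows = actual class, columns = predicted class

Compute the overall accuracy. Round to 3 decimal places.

Accuracy = trace / total = (69+52+70+44+24+88=347) / 565 = 347/565 = 0.614

0.614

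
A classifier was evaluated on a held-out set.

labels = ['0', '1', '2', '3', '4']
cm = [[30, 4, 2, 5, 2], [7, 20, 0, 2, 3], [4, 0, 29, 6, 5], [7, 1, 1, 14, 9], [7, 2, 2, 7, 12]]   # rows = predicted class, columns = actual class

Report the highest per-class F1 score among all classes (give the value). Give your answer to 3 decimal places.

0.744

Per-class F1 score (2·TP/(2·TP+FP+FN)):
  0: TP=30, FP=4+2+5+2=13, FN=7+4+7+7=25 → 60/98 = 0.6122
  1: TP=20, FP=7+0+2+3=12, FN=4+0+1+2=7 → 40/59 = 0.6780
  2: TP=29, FP=4+0+6+5=15, FN=2+0+1+2=5 → 58/78 = 0.7436
  3: TP=14, FP=7+1+1+9=18, FN=5+2+6+7=20 → 28/66 = 0.4242
  4: TP=12, FP=7+2+2+7=18, FN=2+3+5+9=19 → 24/61 = 0.3934
Highest is class '2' with F1 score = 0.744.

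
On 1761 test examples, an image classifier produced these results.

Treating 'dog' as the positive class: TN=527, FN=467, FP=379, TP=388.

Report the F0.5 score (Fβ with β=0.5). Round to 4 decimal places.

Fβ = (1+β²)·TP / ((1+β²)·TP + β²·FN + FP), with β²=1/4
= 1.25·388 / (1.25·388 + 0.25·467 + 379) = 0.4945

0.4945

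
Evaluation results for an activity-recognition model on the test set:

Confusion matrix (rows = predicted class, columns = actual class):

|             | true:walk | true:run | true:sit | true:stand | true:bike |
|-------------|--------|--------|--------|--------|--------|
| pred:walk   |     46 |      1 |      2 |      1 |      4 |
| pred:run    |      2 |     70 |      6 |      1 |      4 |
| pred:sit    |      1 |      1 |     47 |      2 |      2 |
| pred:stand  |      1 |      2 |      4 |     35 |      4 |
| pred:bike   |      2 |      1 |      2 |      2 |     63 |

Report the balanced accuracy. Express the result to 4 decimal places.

Balanced accuracy = mean of per-class recall.
  walk: recall = 46/52 = 0.88462
  run: recall = 70/75 = 0.93333
  sit: recall = 47/61 = 0.77049
  stand: recall = 35/41 = 0.85366
  bike: recall = 63/77 = 0.81818
Mean = (0.88462 + 0.93333 + 0.77049 + 0.85366 + 0.81818) / 5 = 0.8521

0.8521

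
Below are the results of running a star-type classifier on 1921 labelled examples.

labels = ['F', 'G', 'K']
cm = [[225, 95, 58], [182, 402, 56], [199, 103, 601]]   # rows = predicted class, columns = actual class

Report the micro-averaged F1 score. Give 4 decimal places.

0.6393

Micro-averaging pools counts across classes: ΣTP=1228, ΣFP=693, ΣFN=693.
Micro-F1 score = 2·TP/(2·TP+FP+FN) on pooled counts = 0.6393 (equals overall accuracy in single-label multiclass).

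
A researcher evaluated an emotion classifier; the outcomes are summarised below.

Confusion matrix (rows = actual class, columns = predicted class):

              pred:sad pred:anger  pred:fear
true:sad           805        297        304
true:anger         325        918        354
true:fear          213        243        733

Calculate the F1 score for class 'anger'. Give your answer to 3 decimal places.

0.601

Take TP from the diagonal, FP from the rest of the 'anger' prediction marginal, FN from the rest of the 'anger' actual marginal.
F1 score = 2·TP/(2·TP+FP+FN).
anger: TP=918, FP=297+243=540, FN=325+354=679 → 1836/3055 = 0.6010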